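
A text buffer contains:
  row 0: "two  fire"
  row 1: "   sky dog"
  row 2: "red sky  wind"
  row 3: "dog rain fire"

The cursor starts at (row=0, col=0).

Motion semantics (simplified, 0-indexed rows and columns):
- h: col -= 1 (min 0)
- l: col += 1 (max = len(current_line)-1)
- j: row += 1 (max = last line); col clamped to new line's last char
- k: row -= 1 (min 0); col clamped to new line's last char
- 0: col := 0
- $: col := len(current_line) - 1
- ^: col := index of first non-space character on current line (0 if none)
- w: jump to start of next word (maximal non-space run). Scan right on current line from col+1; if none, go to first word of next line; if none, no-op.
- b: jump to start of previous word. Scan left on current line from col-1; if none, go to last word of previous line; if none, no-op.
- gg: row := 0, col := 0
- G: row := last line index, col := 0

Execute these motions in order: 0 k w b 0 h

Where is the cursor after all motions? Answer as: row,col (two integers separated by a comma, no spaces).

After 1 (0): row=0 col=0 char='t'
After 2 (k): row=0 col=0 char='t'
After 3 (w): row=0 col=5 char='f'
After 4 (b): row=0 col=0 char='t'
After 5 (0): row=0 col=0 char='t'
After 6 (h): row=0 col=0 char='t'

Answer: 0,0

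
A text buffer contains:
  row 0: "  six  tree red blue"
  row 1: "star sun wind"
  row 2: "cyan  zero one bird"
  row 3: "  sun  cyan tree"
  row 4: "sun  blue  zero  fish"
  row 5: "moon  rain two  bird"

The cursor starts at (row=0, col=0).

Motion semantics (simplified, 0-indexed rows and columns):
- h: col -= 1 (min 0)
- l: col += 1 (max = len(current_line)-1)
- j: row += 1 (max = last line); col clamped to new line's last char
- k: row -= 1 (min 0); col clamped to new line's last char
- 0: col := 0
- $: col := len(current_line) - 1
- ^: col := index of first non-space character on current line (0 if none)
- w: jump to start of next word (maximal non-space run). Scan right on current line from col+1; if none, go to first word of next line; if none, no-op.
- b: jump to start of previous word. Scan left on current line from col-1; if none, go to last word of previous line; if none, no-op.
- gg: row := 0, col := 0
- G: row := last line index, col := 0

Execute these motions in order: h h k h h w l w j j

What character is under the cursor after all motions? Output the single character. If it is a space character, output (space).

Answer: e

Derivation:
After 1 (h): row=0 col=0 char='_'
After 2 (h): row=0 col=0 char='_'
After 3 (k): row=0 col=0 char='_'
After 4 (h): row=0 col=0 char='_'
After 5 (h): row=0 col=0 char='_'
After 6 (w): row=0 col=2 char='s'
After 7 (l): row=0 col=3 char='i'
After 8 (w): row=0 col=7 char='t'
After 9 (j): row=1 col=7 char='n'
After 10 (j): row=2 col=7 char='e'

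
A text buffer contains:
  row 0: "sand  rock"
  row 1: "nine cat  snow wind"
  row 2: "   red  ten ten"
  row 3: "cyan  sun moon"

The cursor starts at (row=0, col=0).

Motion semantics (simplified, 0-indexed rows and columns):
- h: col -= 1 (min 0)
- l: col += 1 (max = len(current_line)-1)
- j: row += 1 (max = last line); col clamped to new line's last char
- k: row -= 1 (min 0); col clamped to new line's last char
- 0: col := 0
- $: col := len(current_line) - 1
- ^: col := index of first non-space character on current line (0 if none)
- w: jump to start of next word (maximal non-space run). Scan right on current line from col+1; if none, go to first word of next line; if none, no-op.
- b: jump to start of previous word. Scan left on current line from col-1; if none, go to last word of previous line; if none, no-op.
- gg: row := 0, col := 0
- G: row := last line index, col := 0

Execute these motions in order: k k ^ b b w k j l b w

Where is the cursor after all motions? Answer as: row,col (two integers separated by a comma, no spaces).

Answer: 1,10

Derivation:
After 1 (k): row=0 col=0 char='s'
After 2 (k): row=0 col=0 char='s'
After 3 (^): row=0 col=0 char='s'
After 4 (b): row=0 col=0 char='s'
After 5 (b): row=0 col=0 char='s'
After 6 (w): row=0 col=6 char='r'
After 7 (k): row=0 col=6 char='r'
After 8 (j): row=1 col=6 char='a'
After 9 (l): row=1 col=7 char='t'
After 10 (b): row=1 col=5 char='c'
After 11 (w): row=1 col=10 char='s'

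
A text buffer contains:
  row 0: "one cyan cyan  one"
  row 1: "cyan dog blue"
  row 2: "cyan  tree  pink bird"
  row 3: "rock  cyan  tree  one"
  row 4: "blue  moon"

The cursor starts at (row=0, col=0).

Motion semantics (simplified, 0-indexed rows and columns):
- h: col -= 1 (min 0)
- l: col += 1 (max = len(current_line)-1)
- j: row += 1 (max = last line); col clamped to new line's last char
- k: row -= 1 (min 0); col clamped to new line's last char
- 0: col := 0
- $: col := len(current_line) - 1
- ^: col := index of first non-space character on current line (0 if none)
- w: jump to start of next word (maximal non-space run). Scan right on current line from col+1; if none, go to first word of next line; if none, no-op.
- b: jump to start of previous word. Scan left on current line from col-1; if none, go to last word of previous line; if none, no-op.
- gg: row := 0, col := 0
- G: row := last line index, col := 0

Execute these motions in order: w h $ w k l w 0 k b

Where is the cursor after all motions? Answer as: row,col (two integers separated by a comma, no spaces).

Answer: 0,0

Derivation:
After 1 (w): row=0 col=4 char='c'
After 2 (h): row=0 col=3 char='_'
After 3 ($): row=0 col=17 char='e'
After 4 (w): row=1 col=0 char='c'
After 5 (k): row=0 col=0 char='o'
After 6 (l): row=0 col=1 char='n'
After 7 (w): row=0 col=4 char='c'
After 8 (0): row=0 col=0 char='o'
After 9 (k): row=0 col=0 char='o'
After 10 (b): row=0 col=0 char='o'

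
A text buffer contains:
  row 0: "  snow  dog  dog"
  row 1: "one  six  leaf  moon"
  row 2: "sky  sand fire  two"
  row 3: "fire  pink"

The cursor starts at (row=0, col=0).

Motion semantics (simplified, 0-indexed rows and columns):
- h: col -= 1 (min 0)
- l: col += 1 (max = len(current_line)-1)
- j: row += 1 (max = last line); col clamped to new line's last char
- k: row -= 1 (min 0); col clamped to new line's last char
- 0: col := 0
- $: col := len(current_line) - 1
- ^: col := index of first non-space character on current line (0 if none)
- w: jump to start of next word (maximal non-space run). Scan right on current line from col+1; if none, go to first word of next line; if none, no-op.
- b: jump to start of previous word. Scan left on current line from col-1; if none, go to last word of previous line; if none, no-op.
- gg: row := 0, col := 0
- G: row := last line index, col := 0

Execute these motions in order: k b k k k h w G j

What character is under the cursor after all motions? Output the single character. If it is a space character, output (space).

After 1 (k): row=0 col=0 char='_'
After 2 (b): row=0 col=0 char='_'
After 3 (k): row=0 col=0 char='_'
After 4 (k): row=0 col=0 char='_'
After 5 (k): row=0 col=0 char='_'
After 6 (h): row=0 col=0 char='_'
After 7 (w): row=0 col=2 char='s'
After 8 (G): row=3 col=0 char='f'
After 9 (j): row=3 col=0 char='f'

Answer: f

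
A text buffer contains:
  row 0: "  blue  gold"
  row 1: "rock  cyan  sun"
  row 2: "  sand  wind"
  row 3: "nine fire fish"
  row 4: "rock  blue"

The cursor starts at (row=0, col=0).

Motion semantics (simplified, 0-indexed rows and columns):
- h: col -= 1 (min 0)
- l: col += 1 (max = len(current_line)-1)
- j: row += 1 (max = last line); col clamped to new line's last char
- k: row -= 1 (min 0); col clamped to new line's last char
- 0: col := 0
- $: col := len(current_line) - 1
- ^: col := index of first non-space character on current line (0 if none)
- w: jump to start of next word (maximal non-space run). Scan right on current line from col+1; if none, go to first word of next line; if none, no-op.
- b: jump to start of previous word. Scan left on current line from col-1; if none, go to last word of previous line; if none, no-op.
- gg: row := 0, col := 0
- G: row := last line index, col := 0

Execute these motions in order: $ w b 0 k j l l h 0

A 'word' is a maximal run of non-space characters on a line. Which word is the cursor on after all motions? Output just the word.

After 1 ($): row=0 col=11 char='d'
After 2 (w): row=1 col=0 char='r'
After 3 (b): row=0 col=8 char='g'
After 4 (0): row=0 col=0 char='_'
After 5 (k): row=0 col=0 char='_'
After 6 (j): row=1 col=0 char='r'
After 7 (l): row=1 col=1 char='o'
After 8 (l): row=1 col=2 char='c'
After 9 (h): row=1 col=1 char='o'
After 10 (0): row=1 col=0 char='r'

Answer: rock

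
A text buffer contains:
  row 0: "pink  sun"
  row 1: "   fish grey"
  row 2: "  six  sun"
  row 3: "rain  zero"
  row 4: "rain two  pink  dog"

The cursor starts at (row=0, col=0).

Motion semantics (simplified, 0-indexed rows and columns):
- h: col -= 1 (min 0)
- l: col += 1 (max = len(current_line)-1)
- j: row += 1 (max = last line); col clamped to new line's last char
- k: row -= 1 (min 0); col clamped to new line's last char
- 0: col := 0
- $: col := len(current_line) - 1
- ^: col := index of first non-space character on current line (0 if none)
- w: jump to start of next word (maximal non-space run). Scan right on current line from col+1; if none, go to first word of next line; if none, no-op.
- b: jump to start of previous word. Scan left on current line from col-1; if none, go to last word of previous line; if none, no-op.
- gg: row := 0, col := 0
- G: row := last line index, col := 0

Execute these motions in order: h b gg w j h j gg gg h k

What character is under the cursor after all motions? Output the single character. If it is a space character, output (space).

Answer: p

Derivation:
After 1 (h): row=0 col=0 char='p'
After 2 (b): row=0 col=0 char='p'
After 3 (gg): row=0 col=0 char='p'
After 4 (w): row=0 col=6 char='s'
After 5 (j): row=1 col=6 char='h'
After 6 (h): row=1 col=5 char='s'
After 7 (j): row=2 col=5 char='_'
After 8 (gg): row=0 col=0 char='p'
After 9 (gg): row=0 col=0 char='p'
After 10 (h): row=0 col=0 char='p'
After 11 (k): row=0 col=0 char='p'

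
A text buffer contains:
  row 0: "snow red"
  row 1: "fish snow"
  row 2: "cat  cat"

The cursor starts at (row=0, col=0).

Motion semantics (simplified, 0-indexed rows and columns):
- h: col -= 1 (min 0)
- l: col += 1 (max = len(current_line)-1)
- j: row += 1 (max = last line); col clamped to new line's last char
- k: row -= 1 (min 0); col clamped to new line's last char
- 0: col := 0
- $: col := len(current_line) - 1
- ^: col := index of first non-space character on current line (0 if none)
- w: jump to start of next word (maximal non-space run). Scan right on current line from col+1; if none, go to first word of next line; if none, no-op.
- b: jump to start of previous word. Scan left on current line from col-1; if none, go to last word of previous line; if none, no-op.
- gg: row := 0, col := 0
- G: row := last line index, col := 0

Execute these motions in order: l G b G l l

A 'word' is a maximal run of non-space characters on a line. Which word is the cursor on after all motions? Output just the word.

Answer: cat

Derivation:
After 1 (l): row=0 col=1 char='n'
After 2 (G): row=2 col=0 char='c'
After 3 (b): row=1 col=5 char='s'
After 4 (G): row=2 col=0 char='c'
After 5 (l): row=2 col=1 char='a'
After 6 (l): row=2 col=2 char='t'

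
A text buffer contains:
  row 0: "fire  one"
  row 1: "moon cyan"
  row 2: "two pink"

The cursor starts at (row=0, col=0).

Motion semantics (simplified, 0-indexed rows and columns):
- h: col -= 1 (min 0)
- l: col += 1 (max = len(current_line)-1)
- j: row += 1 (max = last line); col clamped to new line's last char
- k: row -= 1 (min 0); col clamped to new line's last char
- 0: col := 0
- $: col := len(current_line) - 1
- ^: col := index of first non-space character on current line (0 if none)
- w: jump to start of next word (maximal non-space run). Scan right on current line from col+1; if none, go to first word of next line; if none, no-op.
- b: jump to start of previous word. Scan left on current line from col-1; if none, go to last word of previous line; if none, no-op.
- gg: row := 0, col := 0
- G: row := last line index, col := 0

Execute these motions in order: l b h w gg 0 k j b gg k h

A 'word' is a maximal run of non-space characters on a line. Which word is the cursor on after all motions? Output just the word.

After 1 (l): row=0 col=1 char='i'
After 2 (b): row=0 col=0 char='f'
After 3 (h): row=0 col=0 char='f'
After 4 (w): row=0 col=6 char='o'
After 5 (gg): row=0 col=0 char='f'
After 6 (0): row=0 col=0 char='f'
After 7 (k): row=0 col=0 char='f'
After 8 (j): row=1 col=0 char='m'
After 9 (b): row=0 col=6 char='o'
After 10 (gg): row=0 col=0 char='f'
After 11 (k): row=0 col=0 char='f'
After 12 (h): row=0 col=0 char='f'

Answer: fire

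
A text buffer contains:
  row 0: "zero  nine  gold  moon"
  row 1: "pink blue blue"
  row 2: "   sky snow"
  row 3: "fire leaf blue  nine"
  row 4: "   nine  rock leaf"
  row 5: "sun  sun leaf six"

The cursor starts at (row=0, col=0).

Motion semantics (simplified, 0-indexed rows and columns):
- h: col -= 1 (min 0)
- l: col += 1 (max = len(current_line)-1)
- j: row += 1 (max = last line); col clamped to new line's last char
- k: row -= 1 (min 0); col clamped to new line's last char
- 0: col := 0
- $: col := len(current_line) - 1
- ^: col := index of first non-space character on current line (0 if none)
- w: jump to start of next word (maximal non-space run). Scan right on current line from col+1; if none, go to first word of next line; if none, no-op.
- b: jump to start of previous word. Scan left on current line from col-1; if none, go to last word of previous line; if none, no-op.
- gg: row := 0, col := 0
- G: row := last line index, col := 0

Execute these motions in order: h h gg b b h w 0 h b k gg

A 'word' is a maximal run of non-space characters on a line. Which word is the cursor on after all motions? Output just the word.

Answer: zero

Derivation:
After 1 (h): row=0 col=0 char='z'
After 2 (h): row=0 col=0 char='z'
After 3 (gg): row=0 col=0 char='z'
After 4 (b): row=0 col=0 char='z'
After 5 (b): row=0 col=0 char='z'
After 6 (h): row=0 col=0 char='z'
After 7 (w): row=0 col=6 char='n'
After 8 (0): row=0 col=0 char='z'
After 9 (h): row=0 col=0 char='z'
After 10 (b): row=0 col=0 char='z'
After 11 (k): row=0 col=0 char='z'
After 12 (gg): row=0 col=0 char='z'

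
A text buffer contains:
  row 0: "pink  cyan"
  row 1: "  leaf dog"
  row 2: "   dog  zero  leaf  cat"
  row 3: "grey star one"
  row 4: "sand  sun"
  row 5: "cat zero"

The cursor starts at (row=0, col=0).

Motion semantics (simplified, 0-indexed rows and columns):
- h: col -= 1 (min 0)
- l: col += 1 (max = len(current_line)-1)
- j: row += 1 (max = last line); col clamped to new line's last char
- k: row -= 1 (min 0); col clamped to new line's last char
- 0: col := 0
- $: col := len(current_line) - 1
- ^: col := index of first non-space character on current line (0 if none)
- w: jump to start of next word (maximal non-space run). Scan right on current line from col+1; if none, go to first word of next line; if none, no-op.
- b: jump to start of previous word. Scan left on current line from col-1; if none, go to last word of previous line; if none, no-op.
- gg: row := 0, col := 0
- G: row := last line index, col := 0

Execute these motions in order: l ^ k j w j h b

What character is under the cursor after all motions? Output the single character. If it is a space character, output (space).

After 1 (l): row=0 col=1 char='i'
After 2 (^): row=0 col=0 char='p'
After 3 (k): row=0 col=0 char='p'
After 4 (j): row=1 col=0 char='_'
After 5 (w): row=1 col=2 char='l'
After 6 (j): row=2 col=2 char='_'
After 7 (h): row=2 col=1 char='_'
After 8 (b): row=1 col=7 char='d'

Answer: d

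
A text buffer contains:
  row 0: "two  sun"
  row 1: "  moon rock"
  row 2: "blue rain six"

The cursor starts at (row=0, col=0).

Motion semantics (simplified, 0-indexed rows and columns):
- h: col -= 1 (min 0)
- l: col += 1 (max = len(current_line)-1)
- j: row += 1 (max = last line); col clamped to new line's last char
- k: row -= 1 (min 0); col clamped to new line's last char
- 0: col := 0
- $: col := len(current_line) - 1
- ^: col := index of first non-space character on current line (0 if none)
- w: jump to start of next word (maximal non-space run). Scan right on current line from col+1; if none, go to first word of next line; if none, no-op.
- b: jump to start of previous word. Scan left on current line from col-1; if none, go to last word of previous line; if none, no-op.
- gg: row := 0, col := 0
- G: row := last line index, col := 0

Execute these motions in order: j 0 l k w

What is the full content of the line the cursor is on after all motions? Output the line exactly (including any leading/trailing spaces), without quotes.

After 1 (j): row=1 col=0 char='_'
After 2 (0): row=1 col=0 char='_'
After 3 (l): row=1 col=1 char='_'
After 4 (k): row=0 col=1 char='w'
After 5 (w): row=0 col=5 char='s'

Answer: two  sun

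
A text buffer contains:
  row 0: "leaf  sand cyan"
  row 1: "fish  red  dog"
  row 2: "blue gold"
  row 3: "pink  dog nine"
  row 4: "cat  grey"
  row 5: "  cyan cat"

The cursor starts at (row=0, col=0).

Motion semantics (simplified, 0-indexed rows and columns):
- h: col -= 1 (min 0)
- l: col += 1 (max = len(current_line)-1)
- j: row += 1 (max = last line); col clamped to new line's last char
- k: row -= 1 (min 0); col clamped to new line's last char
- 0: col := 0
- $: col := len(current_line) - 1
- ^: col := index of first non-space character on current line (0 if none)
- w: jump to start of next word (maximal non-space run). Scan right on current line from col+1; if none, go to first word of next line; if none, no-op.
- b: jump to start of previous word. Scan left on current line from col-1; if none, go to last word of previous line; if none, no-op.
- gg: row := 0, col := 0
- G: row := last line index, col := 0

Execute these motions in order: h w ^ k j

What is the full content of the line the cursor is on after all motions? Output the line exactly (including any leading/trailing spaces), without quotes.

Answer: fish  red  dog

Derivation:
After 1 (h): row=0 col=0 char='l'
After 2 (w): row=0 col=6 char='s'
After 3 (^): row=0 col=0 char='l'
After 4 (k): row=0 col=0 char='l'
After 5 (j): row=1 col=0 char='f'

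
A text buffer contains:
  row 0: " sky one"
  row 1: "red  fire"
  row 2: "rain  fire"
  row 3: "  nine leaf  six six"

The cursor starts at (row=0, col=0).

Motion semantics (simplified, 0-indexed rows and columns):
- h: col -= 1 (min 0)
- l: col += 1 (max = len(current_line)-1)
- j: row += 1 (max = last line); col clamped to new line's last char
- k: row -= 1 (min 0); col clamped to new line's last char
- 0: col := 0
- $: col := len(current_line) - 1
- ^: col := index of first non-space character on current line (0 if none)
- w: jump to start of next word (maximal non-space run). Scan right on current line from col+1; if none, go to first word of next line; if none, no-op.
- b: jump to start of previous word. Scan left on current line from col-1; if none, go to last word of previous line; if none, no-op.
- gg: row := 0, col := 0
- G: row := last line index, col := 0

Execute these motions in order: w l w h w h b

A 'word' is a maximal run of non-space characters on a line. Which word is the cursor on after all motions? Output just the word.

After 1 (w): row=0 col=1 char='s'
After 2 (l): row=0 col=2 char='k'
After 3 (w): row=0 col=5 char='o'
After 4 (h): row=0 col=4 char='_'
After 5 (w): row=0 col=5 char='o'
After 6 (h): row=0 col=4 char='_'
After 7 (b): row=0 col=1 char='s'

Answer: sky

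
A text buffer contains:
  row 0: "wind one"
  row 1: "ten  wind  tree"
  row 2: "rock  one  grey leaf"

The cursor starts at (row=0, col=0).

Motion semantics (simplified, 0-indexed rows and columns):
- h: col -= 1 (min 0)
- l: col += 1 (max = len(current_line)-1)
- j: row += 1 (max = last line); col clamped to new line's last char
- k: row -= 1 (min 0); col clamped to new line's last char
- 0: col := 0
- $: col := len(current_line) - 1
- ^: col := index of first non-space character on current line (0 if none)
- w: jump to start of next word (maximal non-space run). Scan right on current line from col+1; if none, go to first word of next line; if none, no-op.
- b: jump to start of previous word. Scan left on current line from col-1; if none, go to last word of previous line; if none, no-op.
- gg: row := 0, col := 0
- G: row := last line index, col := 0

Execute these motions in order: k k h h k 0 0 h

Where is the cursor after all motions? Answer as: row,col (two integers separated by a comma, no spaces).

Answer: 0,0

Derivation:
After 1 (k): row=0 col=0 char='w'
After 2 (k): row=0 col=0 char='w'
After 3 (h): row=0 col=0 char='w'
After 4 (h): row=0 col=0 char='w'
After 5 (k): row=0 col=0 char='w'
After 6 (0): row=0 col=0 char='w'
After 7 (0): row=0 col=0 char='w'
After 8 (h): row=0 col=0 char='w'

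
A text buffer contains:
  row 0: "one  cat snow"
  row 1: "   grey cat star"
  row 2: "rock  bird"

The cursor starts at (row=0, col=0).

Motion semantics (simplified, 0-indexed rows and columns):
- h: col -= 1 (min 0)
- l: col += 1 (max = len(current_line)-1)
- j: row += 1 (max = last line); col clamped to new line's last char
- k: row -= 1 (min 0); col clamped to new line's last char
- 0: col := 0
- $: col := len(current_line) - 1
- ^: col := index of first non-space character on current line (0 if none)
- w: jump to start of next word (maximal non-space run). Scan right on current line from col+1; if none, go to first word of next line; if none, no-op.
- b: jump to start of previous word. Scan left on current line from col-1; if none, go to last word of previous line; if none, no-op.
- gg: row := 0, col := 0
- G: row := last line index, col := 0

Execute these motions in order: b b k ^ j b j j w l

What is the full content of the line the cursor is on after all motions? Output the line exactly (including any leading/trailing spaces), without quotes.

After 1 (b): row=0 col=0 char='o'
After 2 (b): row=0 col=0 char='o'
After 3 (k): row=0 col=0 char='o'
After 4 (^): row=0 col=0 char='o'
After 5 (j): row=1 col=0 char='_'
After 6 (b): row=0 col=9 char='s'
After 7 (j): row=1 col=9 char='a'
After 8 (j): row=2 col=9 char='d'
After 9 (w): row=2 col=9 char='d'
After 10 (l): row=2 col=9 char='d'

Answer: rock  bird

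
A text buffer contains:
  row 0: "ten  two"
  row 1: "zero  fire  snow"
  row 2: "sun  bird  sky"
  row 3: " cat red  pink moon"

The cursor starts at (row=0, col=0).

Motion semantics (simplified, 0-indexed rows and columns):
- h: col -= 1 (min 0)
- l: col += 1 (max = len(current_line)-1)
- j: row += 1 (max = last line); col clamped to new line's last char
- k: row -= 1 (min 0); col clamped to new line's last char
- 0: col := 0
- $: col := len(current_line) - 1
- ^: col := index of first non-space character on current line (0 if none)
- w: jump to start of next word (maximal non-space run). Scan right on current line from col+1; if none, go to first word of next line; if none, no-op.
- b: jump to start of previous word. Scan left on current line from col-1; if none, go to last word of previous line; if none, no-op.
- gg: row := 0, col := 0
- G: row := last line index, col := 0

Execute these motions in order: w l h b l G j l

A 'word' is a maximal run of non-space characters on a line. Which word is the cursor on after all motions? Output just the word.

After 1 (w): row=0 col=5 char='t'
After 2 (l): row=0 col=6 char='w'
After 3 (h): row=0 col=5 char='t'
After 4 (b): row=0 col=0 char='t'
After 5 (l): row=0 col=1 char='e'
After 6 (G): row=3 col=0 char='_'
After 7 (j): row=3 col=0 char='_'
After 8 (l): row=3 col=1 char='c'

Answer: cat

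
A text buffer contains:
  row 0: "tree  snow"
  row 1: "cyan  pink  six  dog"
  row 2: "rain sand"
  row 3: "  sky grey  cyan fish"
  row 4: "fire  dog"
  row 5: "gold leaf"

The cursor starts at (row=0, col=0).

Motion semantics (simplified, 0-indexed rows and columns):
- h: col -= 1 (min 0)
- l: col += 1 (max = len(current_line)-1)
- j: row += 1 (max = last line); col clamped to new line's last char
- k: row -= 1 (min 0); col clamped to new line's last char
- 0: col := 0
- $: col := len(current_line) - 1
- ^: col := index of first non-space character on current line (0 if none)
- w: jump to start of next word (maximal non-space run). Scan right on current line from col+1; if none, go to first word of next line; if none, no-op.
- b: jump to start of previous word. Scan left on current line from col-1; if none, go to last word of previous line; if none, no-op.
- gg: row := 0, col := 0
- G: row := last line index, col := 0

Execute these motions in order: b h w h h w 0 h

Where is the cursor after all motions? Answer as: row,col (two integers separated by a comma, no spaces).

After 1 (b): row=0 col=0 char='t'
After 2 (h): row=0 col=0 char='t'
After 3 (w): row=0 col=6 char='s'
After 4 (h): row=0 col=5 char='_'
After 5 (h): row=0 col=4 char='_'
After 6 (w): row=0 col=6 char='s'
After 7 (0): row=0 col=0 char='t'
After 8 (h): row=0 col=0 char='t'

Answer: 0,0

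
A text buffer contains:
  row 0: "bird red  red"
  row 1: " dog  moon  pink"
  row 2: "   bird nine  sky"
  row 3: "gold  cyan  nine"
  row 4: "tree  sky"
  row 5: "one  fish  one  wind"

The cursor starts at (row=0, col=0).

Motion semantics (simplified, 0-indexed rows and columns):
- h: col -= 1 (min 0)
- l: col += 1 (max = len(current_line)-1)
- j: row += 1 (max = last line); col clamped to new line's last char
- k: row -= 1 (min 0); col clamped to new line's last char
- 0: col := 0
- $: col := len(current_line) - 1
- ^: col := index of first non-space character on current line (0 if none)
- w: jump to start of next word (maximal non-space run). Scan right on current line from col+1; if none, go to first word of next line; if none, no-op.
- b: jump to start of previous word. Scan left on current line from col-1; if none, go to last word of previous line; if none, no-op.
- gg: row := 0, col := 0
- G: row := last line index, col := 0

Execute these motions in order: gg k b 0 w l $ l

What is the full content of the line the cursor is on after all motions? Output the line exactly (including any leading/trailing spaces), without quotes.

Answer: bird red  red

Derivation:
After 1 (gg): row=0 col=0 char='b'
After 2 (k): row=0 col=0 char='b'
After 3 (b): row=0 col=0 char='b'
After 4 (0): row=0 col=0 char='b'
After 5 (w): row=0 col=5 char='r'
After 6 (l): row=0 col=6 char='e'
After 7 ($): row=0 col=12 char='d'
After 8 (l): row=0 col=12 char='d'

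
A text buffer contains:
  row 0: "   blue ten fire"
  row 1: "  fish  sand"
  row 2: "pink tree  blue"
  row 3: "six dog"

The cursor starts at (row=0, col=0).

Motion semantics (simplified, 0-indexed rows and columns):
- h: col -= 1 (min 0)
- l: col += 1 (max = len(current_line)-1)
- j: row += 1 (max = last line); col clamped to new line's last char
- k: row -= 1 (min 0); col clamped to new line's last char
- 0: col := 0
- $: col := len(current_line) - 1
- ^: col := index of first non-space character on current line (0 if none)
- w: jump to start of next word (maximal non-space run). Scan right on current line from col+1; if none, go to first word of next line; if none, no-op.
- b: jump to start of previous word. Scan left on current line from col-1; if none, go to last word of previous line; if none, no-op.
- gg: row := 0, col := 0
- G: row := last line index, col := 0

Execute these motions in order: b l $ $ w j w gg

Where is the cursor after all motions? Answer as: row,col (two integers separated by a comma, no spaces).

Answer: 0,0

Derivation:
After 1 (b): row=0 col=0 char='_'
After 2 (l): row=0 col=1 char='_'
After 3 ($): row=0 col=15 char='e'
After 4 ($): row=0 col=15 char='e'
After 5 (w): row=1 col=2 char='f'
After 6 (j): row=2 col=2 char='n'
After 7 (w): row=2 col=5 char='t'
After 8 (gg): row=0 col=0 char='_'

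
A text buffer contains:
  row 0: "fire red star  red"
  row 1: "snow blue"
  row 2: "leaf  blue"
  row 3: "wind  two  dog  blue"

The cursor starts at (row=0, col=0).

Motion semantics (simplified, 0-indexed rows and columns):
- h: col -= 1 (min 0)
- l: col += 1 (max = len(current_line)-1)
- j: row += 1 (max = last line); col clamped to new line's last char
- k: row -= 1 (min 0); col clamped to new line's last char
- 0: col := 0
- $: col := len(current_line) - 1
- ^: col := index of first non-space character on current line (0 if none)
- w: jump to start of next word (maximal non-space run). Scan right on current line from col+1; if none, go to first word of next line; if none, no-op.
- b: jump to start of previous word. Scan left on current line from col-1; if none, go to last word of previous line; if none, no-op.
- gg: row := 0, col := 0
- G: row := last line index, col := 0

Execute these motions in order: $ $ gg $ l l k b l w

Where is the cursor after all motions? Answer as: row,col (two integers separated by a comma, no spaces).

Answer: 1,0

Derivation:
After 1 ($): row=0 col=17 char='d'
After 2 ($): row=0 col=17 char='d'
After 3 (gg): row=0 col=0 char='f'
After 4 ($): row=0 col=17 char='d'
After 5 (l): row=0 col=17 char='d'
After 6 (l): row=0 col=17 char='d'
After 7 (k): row=0 col=17 char='d'
After 8 (b): row=0 col=15 char='r'
After 9 (l): row=0 col=16 char='e'
After 10 (w): row=1 col=0 char='s'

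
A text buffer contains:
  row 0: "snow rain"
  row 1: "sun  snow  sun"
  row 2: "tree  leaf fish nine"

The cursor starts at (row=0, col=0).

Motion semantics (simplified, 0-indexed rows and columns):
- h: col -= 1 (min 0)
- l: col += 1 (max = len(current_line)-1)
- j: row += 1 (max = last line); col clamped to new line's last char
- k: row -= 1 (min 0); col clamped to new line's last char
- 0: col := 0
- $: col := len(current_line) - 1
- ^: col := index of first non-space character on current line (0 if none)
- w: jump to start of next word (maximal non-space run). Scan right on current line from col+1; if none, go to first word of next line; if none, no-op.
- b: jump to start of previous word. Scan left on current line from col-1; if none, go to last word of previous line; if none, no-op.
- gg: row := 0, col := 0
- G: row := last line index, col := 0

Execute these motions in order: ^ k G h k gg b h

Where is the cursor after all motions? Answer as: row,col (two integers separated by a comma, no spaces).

Answer: 0,0

Derivation:
After 1 (^): row=0 col=0 char='s'
After 2 (k): row=0 col=0 char='s'
After 3 (G): row=2 col=0 char='t'
After 4 (h): row=2 col=0 char='t'
After 5 (k): row=1 col=0 char='s'
After 6 (gg): row=0 col=0 char='s'
After 7 (b): row=0 col=0 char='s'
After 8 (h): row=0 col=0 char='s'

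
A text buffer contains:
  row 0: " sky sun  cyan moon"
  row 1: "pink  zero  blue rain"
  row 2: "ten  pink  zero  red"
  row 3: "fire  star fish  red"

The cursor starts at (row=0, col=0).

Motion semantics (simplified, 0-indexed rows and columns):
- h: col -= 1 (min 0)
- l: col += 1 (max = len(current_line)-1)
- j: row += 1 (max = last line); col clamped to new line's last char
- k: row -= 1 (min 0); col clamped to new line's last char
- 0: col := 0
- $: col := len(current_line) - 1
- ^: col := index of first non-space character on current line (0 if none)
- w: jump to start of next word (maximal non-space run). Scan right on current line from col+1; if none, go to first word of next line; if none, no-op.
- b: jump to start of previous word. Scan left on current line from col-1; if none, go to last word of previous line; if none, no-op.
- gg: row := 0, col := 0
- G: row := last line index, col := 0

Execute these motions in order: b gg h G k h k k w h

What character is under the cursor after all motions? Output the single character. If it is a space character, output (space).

Answer: (space)

Derivation:
After 1 (b): row=0 col=0 char='_'
After 2 (gg): row=0 col=0 char='_'
After 3 (h): row=0 col=0 char='_'
After 4 (G): row=3 col=0 char='f'
After 5 (k): row=2 col=0 char='t'
After 6 (h): row=2 col=0 char='t'
After 7 (k): row=1 col=0 char='p'
After 8 (k): row=0 col=0 char='_'
After 9 (w): row=0 col=1 char='s'
After 10 (h): row=0 col=0 char='_'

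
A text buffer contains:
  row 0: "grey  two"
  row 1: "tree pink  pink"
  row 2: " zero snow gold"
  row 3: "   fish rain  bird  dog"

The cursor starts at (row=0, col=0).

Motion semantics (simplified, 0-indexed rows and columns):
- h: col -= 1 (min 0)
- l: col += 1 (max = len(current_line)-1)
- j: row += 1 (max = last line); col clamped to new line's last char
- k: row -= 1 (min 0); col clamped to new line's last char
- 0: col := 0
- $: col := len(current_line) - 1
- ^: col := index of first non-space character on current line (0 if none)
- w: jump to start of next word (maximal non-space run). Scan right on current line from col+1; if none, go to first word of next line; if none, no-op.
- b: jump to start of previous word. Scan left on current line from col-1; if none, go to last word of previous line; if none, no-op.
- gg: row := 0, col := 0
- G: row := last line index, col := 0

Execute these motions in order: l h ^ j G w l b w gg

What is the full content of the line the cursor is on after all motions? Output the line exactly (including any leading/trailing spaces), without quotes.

After 1 (l): row=0 col=1 char='r'
After 2 (h): row=0 col=0 char='g'
After 3 (^): row=0 col=0 char='g'
After 4 (j): row=1 col=0 char='t'
After 5 (G): row=3 col=0 char='_'
After 6 (w): row=3 col=3 char='f'
After 7 (l): row=3 col=4 char='i'
After 8 (b): row=3 col=3 char='f'
After 9 (w): row=3 col=8 char='r'
After 10 (gg): row=0 col=0 char='g'

Answer: grey  two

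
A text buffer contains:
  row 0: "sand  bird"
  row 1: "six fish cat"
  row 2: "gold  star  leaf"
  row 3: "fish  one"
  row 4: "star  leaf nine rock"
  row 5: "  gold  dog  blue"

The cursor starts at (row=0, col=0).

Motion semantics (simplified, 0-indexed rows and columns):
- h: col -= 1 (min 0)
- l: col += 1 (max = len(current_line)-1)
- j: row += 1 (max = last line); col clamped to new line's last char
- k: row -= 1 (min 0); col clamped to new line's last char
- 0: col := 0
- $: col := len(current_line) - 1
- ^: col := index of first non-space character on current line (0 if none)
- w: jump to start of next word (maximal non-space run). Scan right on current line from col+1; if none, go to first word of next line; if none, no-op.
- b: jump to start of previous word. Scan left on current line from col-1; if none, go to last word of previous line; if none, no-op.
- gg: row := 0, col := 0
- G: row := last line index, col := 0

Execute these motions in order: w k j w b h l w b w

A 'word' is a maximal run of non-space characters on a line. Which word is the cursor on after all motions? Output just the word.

Answer: cat

Derivation:
After 1 (w): row=0 col=6 char='b'
After 2 (k): row=0 col=6 char='b'
After 3 (j): row=1 col=6 char='s'
After 4 (w): row=1 col=9 char='c'
After 5 (b): row=1 col=4 char='f'
After 6 (h): row=1 col=3 char='_'
After 7 (l): row=1 col=4 char='f'
After 8 (w): row=1 col=9 char='c'
After 9 (b): row=1 col=4 char='f'
After 10 (w): row=1 col=9 char='c'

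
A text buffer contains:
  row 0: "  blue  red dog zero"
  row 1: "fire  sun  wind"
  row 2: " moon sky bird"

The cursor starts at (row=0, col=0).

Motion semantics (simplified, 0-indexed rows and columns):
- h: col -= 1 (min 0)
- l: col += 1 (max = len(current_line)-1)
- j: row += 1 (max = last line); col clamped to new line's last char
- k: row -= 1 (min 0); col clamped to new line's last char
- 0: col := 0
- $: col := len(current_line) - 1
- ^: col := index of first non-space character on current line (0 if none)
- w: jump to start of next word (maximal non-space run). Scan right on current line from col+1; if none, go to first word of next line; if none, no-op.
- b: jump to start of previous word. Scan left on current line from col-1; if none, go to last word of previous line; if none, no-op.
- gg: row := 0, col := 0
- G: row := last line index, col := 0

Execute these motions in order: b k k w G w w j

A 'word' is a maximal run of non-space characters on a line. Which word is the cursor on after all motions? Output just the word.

After 1 (b): row=0 col=0 char='_'
After 2 (k): row=0 col=0 char='_'
After 3 (k): row=0 col=0 char='_'
After 4 (w): row=0 col=2 char='b'
After 5 (G): row=2 col=0 char='_'
After 6 (w): row=2 col=1 char='m'
After 7 (w): row=2 col=6 char='s'
After 8 (j): row=2 col=6 char='s'

Answer: sky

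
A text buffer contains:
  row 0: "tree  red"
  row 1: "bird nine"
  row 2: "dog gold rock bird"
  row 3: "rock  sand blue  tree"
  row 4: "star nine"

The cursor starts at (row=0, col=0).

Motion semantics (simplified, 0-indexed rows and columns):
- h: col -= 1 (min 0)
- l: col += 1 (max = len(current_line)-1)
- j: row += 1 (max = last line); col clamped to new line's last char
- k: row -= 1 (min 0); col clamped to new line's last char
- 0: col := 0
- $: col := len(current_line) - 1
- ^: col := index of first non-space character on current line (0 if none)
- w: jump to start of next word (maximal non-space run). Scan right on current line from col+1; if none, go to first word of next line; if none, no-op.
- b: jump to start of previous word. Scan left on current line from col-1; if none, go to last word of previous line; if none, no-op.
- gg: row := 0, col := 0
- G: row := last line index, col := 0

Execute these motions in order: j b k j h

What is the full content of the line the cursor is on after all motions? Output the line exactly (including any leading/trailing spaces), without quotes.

Answer: bird nine

Derivation:
After 1 (j): row=1 col=0 char='b'
After 2 (b): row=0 col=6 char='r'
After 3 (k): row=0 col=6 char='r'
After 4 (j): row=1 col=6 char='i'
After 5 (h): row=1 col=5 char='n'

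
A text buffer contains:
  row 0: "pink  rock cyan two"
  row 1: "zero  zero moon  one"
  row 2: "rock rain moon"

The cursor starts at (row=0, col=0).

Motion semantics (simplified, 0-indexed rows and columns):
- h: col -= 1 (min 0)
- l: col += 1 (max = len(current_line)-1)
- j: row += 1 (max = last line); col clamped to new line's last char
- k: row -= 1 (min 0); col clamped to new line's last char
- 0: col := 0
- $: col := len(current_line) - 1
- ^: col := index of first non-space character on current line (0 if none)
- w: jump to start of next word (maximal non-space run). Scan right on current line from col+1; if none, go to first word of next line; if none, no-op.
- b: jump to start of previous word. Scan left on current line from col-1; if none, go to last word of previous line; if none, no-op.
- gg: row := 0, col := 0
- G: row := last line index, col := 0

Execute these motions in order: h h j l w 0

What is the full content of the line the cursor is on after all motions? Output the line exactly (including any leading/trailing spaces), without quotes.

After 1 (h): row=0 col=0 char='p'
After 2 (h): row=0 col=0 char='p'
After 3 (j): row=1 col=0 char='z'
After 4 (l): row=1 col=1 char='e'
After 5 (w): row=1 col=6 char='z'
After 6 (0): row=1 col=0 char='z'

Answer: zero  zero moon  one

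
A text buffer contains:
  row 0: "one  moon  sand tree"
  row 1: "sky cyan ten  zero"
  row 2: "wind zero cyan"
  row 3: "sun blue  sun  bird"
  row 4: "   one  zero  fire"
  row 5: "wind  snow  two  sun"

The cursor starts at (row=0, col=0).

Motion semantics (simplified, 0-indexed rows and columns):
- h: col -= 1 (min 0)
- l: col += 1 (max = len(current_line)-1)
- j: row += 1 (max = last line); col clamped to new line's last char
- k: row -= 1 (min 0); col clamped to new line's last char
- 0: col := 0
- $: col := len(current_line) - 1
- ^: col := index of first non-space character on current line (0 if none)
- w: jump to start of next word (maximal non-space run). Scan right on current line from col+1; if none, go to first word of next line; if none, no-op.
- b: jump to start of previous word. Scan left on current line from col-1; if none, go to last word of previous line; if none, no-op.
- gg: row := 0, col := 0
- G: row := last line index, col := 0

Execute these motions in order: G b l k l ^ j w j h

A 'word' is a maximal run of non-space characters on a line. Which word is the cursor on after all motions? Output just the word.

Answer: wind

Derivation:
After 1 (G): row=5 col=0 char='w'
After 2 (b): row=4 col=14 char='f'
After 3 (l): row=4 col=15 char='i'
After 4 (k): row=3 col=15 char='b'
After 5 (l): row=3 col=16 char='i'
After 6 (^): row=3 col=0 char='s'
After 7 (j): row=4 col=0 char='_'
After 8 (w): row=4 col=3 char='o'
After 9 (j): row=5 col=3 char='d'
After 10 (h): row=5 col=2 char='n'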